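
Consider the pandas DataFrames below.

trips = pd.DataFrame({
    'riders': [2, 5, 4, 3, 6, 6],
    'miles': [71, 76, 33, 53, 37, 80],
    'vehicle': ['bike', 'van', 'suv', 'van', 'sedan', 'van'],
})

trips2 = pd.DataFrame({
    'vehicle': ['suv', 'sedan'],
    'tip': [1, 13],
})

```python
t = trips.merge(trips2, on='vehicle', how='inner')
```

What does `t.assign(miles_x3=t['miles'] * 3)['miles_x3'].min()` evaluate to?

merge on 'vehicle' (how='inner') → 2 rows:
   riders  miles vehicle  tip
0       4     33     suv    1
1       6     37   sedan   13
add column miles_x3 = t['miles'] * 3:
   riders  miles vehicle  tip  miles_x3
0       4     33     suv    1        99
1       6     37   sedan   13       111

99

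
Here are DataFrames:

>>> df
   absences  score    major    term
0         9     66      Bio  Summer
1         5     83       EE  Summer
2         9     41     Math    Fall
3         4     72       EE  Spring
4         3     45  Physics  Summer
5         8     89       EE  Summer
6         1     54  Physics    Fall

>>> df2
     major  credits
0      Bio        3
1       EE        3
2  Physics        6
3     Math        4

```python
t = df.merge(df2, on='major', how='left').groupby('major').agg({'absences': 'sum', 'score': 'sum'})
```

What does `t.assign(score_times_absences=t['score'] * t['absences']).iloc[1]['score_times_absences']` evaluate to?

4148

merge on 'major' (how='left') → 7 rows:
   absences  score    major    term  credits
0         9     66      Bio  Summer        3
1         5     83       EE  Summer        3
2         9     41     Math    Fall        4
3         4     72       EE  Spring        3
4         3     45  Physics  Summer        6
5         8     89       EE  Summer        3
6         1     54  Physics    Fall        6
group by major: sum(absences), sum(score):
         absences  score
major                   
Bio             9     66
EE             17    244
Math            9     41
Physics         4     99
add column score_times_absences = t['score'] * t['absences']:
         absences  score  score_times_absences
major                                         
Bio             9     66                   594
EE             17    244                  4148
Math            9     41                   369
Physics         4     99                   396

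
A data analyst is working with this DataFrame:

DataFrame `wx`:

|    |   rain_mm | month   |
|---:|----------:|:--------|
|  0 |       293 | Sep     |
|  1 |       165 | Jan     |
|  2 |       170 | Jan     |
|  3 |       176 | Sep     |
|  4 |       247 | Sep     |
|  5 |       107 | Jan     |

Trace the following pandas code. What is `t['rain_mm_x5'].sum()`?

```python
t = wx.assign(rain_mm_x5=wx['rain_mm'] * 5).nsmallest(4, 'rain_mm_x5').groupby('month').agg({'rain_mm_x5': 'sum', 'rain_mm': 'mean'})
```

3090

add column rain_mm_x5 = wx['rain_mm'] * 5:
   rain_mm month  rain_mm_x5
0      293   Sep        1465
1      165   Jan         825
2      170   Jan         850
3      176   Sep         880
4      247   Sep        1235
5      107   Jan         535
take 4 rows with smallest rain_mm_x5:
   rain_mm month  rain_mm_x5
5      107   Jan         535
1      165   Jan         825
2      170   Jan         850
3      176   Sep         880
group by month: sum(rain_mm_x5), mean(rain_mm):
       rain_mm_x5     rain_mm
month                        
Jan          2210  147.333333
Sep           880  176.000000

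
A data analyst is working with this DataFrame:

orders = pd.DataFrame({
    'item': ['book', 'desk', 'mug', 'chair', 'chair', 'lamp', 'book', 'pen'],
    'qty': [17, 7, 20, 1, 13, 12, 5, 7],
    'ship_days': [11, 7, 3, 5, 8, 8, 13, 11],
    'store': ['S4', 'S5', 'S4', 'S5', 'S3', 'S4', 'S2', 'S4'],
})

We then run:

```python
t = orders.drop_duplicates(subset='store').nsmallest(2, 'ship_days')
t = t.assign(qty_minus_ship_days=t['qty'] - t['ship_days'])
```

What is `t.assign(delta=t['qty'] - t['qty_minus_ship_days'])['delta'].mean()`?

drop duplicate store (keep=first):
    item  qty  ship_days store
0   book   17         11    S4
1   desk    7          7    S5
4  chair   13          8    S3
6   book    5         13    S2
take 2 rows with smallest ship_days:
    item  qty  ship_days store
1   desk    7          7    S5
4  chair   13          8    S3
add column qty_minus_ship_days = t['qty'] - t['ship_days']:
    item  qty  ship_days store  qty_minus_ship_days
1   desk    7          7    S5                    0
4  chair   13          8    S3                    5
add column delta = t['qty'] - t['qty_minus_ship_days']:
    item  qty  ship_days store  qty_minus_ship_days  delta
1   desk    7          7    S5                    0      7
4  chair   13          8    S3                    5      8
Hence 7.5.

7.5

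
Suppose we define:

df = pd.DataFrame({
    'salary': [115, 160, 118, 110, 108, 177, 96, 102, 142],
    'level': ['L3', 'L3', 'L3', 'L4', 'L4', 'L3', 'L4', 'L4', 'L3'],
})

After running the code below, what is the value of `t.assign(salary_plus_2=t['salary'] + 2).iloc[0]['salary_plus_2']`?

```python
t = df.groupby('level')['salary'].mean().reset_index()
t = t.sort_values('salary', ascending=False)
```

144.4

group by level, mean of salary:
level
L3    142.4
L4    104.0
Name: salary, dtype: float64
reset_index():
  level  salary
0    L3   142.4
1    L4   104.0
sort by salary descending:
  level  salary
0    L3   142.4
1    L4   104.0
add column salary_plus_2 = t['salary'] + 2:
  level  salary  salary_plus_2
0    L3   142.4          144.4
1    L4   104.0          106.0
So iloc[0]['salary_plus_2'] = 144.4.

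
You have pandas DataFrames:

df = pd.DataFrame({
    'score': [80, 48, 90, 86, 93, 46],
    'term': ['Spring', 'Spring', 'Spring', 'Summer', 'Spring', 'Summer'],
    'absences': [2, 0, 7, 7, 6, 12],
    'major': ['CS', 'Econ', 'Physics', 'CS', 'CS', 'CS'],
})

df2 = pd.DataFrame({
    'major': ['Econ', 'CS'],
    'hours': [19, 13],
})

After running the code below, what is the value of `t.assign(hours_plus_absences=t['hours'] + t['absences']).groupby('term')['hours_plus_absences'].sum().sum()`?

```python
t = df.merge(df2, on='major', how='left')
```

98.0

merge on 'major' (how='left') → 6 rows:
   score    term  absences    major  hours
0     80  Spring         2       CS   13.0
1     48  Spring         0     Econ   19.0
2     90  Spring         7  Physics    NaN
3     86  Summer         7       CS   13.0
4     93  Spring         6       CS   13.0
5     46  Summer        12       CS   13.0
add column hours_plus_absences = t['hours'] + t['absences']:
   score    term  absences    major  hours  hours_plus_absences
0     80  Spring         2       CS   13.0                 15.0
1     48  Spring         0     Econ   19.0                 19.0
2     90  Spring         7  Physics    NaN                  NaN
3     86  Summer         7       CS   13.0                 20.0
4     93  Spring         6       CS   13.0                 19.0
5     46  Summer        12       CS   13.0                 25.0
group by term, sum of hours_plus_absences:
term
Spring    53.0
Summer    45.0
Name: hours_plus_absences, dtype: float64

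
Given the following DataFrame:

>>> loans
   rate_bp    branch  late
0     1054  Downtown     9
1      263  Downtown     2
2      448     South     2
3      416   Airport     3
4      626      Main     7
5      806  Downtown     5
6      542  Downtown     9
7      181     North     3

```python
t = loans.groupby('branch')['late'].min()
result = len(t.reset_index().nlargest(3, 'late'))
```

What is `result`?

3

group by branch, min of late:
branch
Airport     3
Downtown    2
Main        7
North       3
South       2
Name: late, dtype: int64
reset_index():
     branch  late
0   Airport     3
1  Downtown     2
2      Main     7
3     North     3
4     South     2
take 3 rows with largest late:
    branch  late
2     Main     7
0  Airport     3
3    North     3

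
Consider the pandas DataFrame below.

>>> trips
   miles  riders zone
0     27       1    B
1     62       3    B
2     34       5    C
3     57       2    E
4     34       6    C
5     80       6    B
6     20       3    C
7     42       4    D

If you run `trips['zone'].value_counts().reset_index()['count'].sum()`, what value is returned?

8

value_counts of zone:
zone
B    3
C    3
E    1
D    1
Name: count, dtype: int64
reset_index():
  zone  count
0    B      3
1    C      3
2    E      1
3    D      1
The sum of column 'count' is 8.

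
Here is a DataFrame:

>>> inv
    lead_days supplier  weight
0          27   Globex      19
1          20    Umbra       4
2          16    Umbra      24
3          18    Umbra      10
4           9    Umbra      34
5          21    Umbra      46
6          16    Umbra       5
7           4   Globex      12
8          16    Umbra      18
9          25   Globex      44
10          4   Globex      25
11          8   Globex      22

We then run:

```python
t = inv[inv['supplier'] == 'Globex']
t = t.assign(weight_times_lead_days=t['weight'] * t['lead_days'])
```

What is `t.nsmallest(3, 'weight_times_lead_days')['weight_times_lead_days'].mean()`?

108.0

filter rows where supplier == 'Globex':
    lead_days supplier  weight
0          27   Globex      19
7           4   Globex      12
9          25   Globex      44
10          4   Globex      25
11          8   Globex      22
add column weight_times_lead_days = t['weight'] * t['lead_days']:
    lead_days supplier  weight  weight_times_lead_days
0          27   Globex      19                     513
7           4   Globex      12                      48
9          25   Globex      44                    1100
10          4   Globex      25                     100
11          8   Globex      22                     176
take 3 rows with smallest weight_times_lead_days:
    lead_days supplier  weight  weight_times_lead_days
7           4   Globex      12                      48
10          4   Globex      25                     100
11          8   Globex      22                     176
Hence 108.0.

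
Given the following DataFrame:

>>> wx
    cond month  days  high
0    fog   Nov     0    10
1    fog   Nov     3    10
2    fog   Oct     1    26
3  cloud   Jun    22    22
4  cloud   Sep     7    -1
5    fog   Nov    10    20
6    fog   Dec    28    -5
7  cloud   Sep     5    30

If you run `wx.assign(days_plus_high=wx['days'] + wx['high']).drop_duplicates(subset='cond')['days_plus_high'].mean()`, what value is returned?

27.0

add column days_plus_high = wx['days'] + wx['high']:
    cond month  days  high  days_plus_high
0    fog   Nov     0    10              10
1    fog   Nov     3    10              13
2    fog   Oct     1    26              27
3  cloud   Jun    22    22              44
4  cloud   Sep     7    -1               6
5    fog   Nov    10    20              30
6    fog   Dec    28    -5              23
7  cloud   Sep     5    30              35
drop duplicate cond (keep=first):
    cond month  days  high  days_plus_high
0    fog   Nov     0    10              10
3  cloud   Jun    22    22              44
Hence 27.0.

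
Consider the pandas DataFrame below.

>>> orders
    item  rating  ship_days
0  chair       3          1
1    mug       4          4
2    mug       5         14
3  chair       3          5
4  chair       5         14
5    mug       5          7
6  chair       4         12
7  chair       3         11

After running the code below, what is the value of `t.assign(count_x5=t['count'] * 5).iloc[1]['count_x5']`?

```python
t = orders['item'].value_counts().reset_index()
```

value_counts of item:
item
chair    5
mug      3
Name: count, dtype: int64
reset_index():
    item  count
0  chair      5
1    mug      3
add column count_x5 = t['count'] * 5:
    item  count  count_x5
0  chair      5        25
1    mug      3        15
So iloc[1]['count_x5'] = 15.

15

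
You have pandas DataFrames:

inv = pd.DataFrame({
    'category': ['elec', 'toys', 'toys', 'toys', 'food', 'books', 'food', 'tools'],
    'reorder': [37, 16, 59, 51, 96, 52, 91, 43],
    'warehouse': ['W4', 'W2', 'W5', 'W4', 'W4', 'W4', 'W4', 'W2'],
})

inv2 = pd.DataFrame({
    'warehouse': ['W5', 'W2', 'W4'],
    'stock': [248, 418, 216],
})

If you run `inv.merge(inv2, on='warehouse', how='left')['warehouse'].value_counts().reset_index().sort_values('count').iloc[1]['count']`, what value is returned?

2

merge on 'warehouse' (how='left') → 8 rows:
  category  reorder warehouse  stock
0     elec       37        W4    216
1     toys       16        W2    418
2     toys       59        W5    248
3     toys       51        W4    216
4     food       96        W4    216
5    books       52        W4    216
6     food       91        W4    216
7    tools       43        W2    418
value_counts of warehouse:
warehouse
W4    5
W2    2
W5    1
Name: count, dtype: int64
reset_index():
  warehouse  count
0        W4      5
1        W2      2
2        W5      1
sort by count:
  warehouse  count
2        W5      1
1        W2      2
0        W4      5
Taking the value at position 1, column 'count' gives 2.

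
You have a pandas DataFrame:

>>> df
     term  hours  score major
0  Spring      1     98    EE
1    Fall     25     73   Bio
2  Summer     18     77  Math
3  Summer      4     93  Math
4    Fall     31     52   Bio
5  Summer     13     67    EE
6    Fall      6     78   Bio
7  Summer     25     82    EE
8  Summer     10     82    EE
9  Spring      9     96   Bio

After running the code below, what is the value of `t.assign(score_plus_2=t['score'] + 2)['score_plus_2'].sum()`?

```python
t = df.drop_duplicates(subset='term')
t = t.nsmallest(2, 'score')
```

drop duplicate term (keep=first):
     term  hours  score major
0  Spring      1     98    EE
1    Fall     25     73   Bio
2  Summer     18     77  Math
take 2 rows with smallest score:
     term  hours  score major
1    Fall     25     73   Bio
2  Summer     18     77  Math
add column score_plus_2 = t['score'] + 2:
     term  hours  score major  score_plus_2
1    Fall     25     73   Bio            75
2  Summer     18     77  Math            79

154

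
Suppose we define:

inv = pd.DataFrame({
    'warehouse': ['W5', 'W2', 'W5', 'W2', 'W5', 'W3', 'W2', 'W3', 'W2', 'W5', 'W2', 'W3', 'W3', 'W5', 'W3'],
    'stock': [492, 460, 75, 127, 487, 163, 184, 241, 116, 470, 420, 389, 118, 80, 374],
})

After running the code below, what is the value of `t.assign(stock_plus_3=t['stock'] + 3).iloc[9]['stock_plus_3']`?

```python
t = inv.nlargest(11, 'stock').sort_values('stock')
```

take 11 rows with largest stock:
   warehouse  stock
0         W5    492
4         W5    487
9         W5    470
1         W2    460
10        W2    420
11        W3    389
14        W3    374
7         W3    241
6         W2    184
5         W3    163
3         W2    127
sort by stock:
   warehouse  stock
3         W2    127
5         W3    163
6         W2    184
7         W3    241
14        W3    374
11        W3    389
10        W2    420
1         W2    460
9         W5    470
4         W5    487
0         W5    492
add column stock_plus_3 = t['stock'] + 3:
   warehouse  stock  stock_plus_3
3         W2    127           130
5         W3    163           166
6         W2    184           187
7         W3    241           244
14        W3    374           377
11        W3    389           392
10        W2    420           423
1         W2    460           463
9         W5    470           473
4         W5    487           490
0         W5    492           495
Finally, value at position 9, column 'stock_plus_3' = 490.

490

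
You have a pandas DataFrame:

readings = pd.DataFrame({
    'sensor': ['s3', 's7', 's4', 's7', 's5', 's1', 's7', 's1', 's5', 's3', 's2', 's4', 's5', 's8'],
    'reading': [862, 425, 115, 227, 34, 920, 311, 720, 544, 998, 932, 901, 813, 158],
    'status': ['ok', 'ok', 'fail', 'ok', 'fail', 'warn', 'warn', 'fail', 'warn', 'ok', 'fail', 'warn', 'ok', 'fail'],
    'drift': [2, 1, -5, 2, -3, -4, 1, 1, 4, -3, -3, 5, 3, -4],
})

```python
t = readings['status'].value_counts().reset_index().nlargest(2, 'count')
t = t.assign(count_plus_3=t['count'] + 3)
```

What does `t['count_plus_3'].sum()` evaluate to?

16

value_counts of status:
status
ok      5
fail    5
warn    4
Name: count, dtype: int64
reset_index():
  status  count
0     ok      5
1   fail      5
2   warn      4
take 2 rows with largest count:
  status  count
0     ok      5
1   fail      5
add column count_plus_3 = t['count'] + 3:
  status  count  count_plus_3
0     ok      5             8
1   fail      5             8
Reading off the sum of column 'count_plus_3', we get 16.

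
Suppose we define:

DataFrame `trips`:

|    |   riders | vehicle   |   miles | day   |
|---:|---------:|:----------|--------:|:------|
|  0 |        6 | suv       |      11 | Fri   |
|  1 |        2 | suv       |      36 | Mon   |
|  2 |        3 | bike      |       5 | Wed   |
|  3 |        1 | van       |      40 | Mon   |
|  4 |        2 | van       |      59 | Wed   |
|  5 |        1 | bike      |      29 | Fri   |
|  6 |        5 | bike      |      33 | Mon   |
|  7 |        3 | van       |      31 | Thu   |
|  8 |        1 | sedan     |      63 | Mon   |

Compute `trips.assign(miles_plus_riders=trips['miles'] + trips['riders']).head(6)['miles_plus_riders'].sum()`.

add column miles_plus_riders = trips['miles'] + trips['riders']:
   riders vehicle  miles  day  miles_plus_riders
0       6     suv     11  Fri                 17
1       2     suv     36  Mon                 38
2       3    bike      5  Wed                  8
3       1     van     40  Mon                 41
4       2     van     59  Wed                 61
5       1    bike     29  Fri                 30
6       5    bike     33  Mon                 38
7       3     van     31  Thu                 34
8       1   sedan     63  Mon                 64
take first 6 rows:
   riders vehicle  miles  day  miles_plus_riders
0       6     suv     11  Fri                 17
1       2     suv     36  Mon                 38
2       3    bike      5  Wed                  8
3       1     van     40  Mon                 41
4       2     van     59  Wed                 61
5       1    bike     29  Fri                 30
sum of column 'miles_plus_riders' → 195

195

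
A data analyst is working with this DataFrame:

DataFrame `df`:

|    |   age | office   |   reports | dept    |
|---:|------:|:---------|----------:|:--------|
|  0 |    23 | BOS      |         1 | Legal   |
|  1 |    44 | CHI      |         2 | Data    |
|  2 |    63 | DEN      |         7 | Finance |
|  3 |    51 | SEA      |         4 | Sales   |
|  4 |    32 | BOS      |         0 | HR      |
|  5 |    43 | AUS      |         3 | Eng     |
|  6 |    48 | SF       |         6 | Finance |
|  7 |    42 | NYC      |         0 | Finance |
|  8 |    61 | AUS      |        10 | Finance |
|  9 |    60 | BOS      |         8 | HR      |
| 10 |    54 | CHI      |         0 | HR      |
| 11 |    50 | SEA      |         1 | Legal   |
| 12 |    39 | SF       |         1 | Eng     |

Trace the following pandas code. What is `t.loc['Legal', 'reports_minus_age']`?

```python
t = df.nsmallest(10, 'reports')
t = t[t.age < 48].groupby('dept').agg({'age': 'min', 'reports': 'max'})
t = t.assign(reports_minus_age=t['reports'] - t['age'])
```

-22

take 10 rows with smallest reports:
    age office  reports     dept
4    32    BOS        0       HR
7    42    NYC        0  Finance
10   54    CHI        0       HR
0    23    BOS        1    Legal
11   50    SEA        1    Legal
12   39     SF        1      Eng
1    44    CHI        2     Data
5    43    AUS        3      Eng
3    51    SEA        4    Sales
6    48     SF        6  Finance
filter rows where age < 48:
    age office  reports     dept
4    32    BOS        0       HR
7    42    NYC        0  Finance
0    23    BOS        1    Legal
12   39     SF        1      Eng
1    44    CHI        2     Data
5    43    AUS        3      Eng
group by dept: min(age), max(reports):
         age  reports
dept                 
Data      44        2
Eng       39        3
Finance   42        0
HR        32        0
Legal     23        1
add column reports_minus_age = t['reports'] - t['age']:
         age  reports  reports_minus_age
dept                                    
Data      44        2                -42
Eng       39        3                -36
Finance   42        0                -42
HR        32        0                -32
Legal     23        1                -22
Then the value at row 'Legal', column 'reports_minus_age': -22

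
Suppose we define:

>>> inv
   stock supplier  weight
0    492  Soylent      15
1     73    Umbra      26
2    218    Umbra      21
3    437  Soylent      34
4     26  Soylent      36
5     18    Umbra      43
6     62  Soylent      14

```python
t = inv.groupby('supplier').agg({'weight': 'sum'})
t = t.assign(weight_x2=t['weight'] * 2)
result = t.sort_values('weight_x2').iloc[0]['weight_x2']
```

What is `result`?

180

group by supplier, sum of weight:
          weight
supplier        
Soylent       99
Umbra         90
add column weight_x2 = t['weight'] * 2:
          weight  weight_x2
supplier                   
Soylent       99        198
Umbra         90        180
sort by weight_x2:
          weight  weight_x2
supplier                   
Umbra         90        180
Soylent       99        198
Reading off the value at position 0, column 'weight_x2', we get 180.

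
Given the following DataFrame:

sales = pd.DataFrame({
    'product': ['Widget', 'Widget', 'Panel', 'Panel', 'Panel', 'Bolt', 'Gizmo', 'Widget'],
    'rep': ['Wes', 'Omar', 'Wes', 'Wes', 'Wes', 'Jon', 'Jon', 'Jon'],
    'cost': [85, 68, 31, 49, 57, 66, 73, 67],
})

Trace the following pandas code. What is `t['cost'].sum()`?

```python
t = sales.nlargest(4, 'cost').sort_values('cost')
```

take 4 rows with largest cost:
  product   rep  cost
0  Widget   Wes    85
6   Gizmo   Jon    73
1  Widget  Omar    68
7  Widget   Jon    67
sort by cost:
  product   rep  cost
7  Widget   Jon    67
1  Widget  Omar    68
6   Gizmo   Jon    73
0  Widget   Wes    85
The sum of column 'cost' is 293.

293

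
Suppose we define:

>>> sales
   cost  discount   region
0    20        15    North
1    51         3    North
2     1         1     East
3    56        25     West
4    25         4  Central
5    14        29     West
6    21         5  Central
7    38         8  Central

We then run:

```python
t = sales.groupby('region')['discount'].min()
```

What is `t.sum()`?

33

group by region, min of discount:
region
Central     4
East        1
North       3
West       25
Name: discount, dtype: int64
Taking the sum of the resulting series gives 33.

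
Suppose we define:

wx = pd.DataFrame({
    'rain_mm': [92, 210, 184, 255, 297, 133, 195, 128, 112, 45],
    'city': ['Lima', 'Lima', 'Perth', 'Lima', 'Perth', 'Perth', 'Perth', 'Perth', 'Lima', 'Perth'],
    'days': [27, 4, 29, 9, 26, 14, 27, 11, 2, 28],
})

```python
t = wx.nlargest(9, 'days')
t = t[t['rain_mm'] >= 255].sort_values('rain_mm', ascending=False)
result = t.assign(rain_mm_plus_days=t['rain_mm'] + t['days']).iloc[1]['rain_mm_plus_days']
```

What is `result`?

take 9 rows with largest days:
   rain_mm   city  days
2      184  Perth    29
9       45  Perth    28
0       92   Lima    27
6      195  Perth    27
4      297  Perth    26
5      133  Perth    14
7      128  Perth    11
3      255   Lima     9
1      210   Lima     4
filter rows where rain_mm >= 255:
   rain_mm   city  days
4      297  Perth    26
3      255   Lima     9
sort by rain_mm descending:
   rain_mm   city  days
4      297  Perth    26
3      255   Lima     9
add column rain_mm_plus_days = t['rain_mm'] + t['days']:
   rain_mm   city  days  rain_mm_plus_days
4      297  Perth    26                323
3      255   Lima     9                264
Reading off the value at position 1, column 'rain_mm_plus_days', we get 264.

264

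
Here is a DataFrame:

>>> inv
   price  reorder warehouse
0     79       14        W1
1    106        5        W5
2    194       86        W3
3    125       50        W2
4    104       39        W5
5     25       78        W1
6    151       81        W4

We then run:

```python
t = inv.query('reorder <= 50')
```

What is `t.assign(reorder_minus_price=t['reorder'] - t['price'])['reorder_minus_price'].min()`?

filter rows where reorder <= 50:
   price  reorder warehouse
0     79       14        W1
1    106        5        W5
3    125       50        W2
4    104       39        W5
add column reorder_minus_price = t['reorder'] - t['price']:
   price  reorder warehouse  reorder_minus_price
0     79       14        W1                  -65
1    106        5        W5                 -101
3    125       50        W2                  -75
4    104       39        W5                  -65

-101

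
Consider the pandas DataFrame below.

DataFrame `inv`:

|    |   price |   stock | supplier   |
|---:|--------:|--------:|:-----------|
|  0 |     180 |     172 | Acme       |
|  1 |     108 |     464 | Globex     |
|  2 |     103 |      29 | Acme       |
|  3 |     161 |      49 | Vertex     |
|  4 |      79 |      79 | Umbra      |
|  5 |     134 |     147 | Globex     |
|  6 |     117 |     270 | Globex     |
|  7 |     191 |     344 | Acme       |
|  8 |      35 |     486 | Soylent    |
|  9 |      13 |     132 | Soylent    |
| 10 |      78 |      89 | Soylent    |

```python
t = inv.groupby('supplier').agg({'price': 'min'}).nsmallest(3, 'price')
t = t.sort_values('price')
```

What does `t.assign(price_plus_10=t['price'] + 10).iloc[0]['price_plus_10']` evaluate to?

23

group by supplier, min of price:
          price
supplier       
Acme        103
Globex      108
Soylent      13
Umbra        79
Vertex      161
take 3 rows with smallest price:
          price
supplier       
Soylent      13
Umbra        79
Acme        103
sort by price:
          price
supplier       
Soylent      13
Umbra        79
Acme        103
add column price_plus_10 = t['price'] + 10:
          price  price_plus_10
supplier                      
Soylent      13             23
Umbra        79             89
Acme        103            113
Then the value at position 0, column 'price_plus_10': 23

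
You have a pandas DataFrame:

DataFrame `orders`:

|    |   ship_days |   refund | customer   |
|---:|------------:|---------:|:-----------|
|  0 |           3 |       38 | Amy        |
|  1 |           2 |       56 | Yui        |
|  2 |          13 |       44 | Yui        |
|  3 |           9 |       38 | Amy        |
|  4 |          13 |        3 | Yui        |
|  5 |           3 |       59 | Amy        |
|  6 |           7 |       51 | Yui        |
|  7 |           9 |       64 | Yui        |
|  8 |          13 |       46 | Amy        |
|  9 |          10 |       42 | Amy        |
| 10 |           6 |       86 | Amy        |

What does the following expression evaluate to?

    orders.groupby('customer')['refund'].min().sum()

group by customer, min of refund:
customer
Amy    38
Yui     3
Name: refund, dtype: int64
Then the sum of the resulting series: 41

41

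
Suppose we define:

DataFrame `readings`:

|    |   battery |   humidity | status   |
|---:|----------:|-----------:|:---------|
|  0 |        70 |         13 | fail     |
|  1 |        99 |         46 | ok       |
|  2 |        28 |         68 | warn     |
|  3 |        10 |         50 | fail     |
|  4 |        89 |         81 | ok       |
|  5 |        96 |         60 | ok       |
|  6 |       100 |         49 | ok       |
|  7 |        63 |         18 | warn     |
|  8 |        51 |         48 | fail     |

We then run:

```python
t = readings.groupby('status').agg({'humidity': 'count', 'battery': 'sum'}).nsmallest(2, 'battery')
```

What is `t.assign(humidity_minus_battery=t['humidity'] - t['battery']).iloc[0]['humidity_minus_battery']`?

group by status: count(humidity), sum(battery):
        humidity  battery
status                   
fail           3      131
ok             4      384
warn           2       91
take 2 rows with smallest battery:
        humidity  battery
status                   
warn           2       91
fail           3      131
add column humidity_minus_battery = t['humidity'] - t['battery']:
        humidity  battery  humidity_minus_battery
status                                           
warn           2       91                     -89
fail           3      131                    -128
value at position 0, column 'humidity_minus_battery' → -89

-89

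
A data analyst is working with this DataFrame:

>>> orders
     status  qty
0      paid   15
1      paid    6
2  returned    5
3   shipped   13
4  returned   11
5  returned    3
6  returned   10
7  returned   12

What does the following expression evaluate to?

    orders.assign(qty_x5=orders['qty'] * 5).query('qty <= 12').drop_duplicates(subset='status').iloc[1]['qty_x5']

25

add column qty_x5 = orders['qty'] * 5:
     status  qty  qty_x5
0      paid   15      75
1      paid    6      30
2  returned    5      25
3   shipped   13      65
4  returned   11      55
5  returned    3      15
6  returned   10      50
7  returned   12      60
filter rows where qty <= 12:
     status  qty  qty_x5
1      paid    6      30
2  returned    5      25
4  returned   11      55
5  returned    3      15
6  returned   10      50
7  returned   12      60
drop duplicate status (keep=first):
     status  qty  qty_x5
1      paid    6      30
2  returned    5      25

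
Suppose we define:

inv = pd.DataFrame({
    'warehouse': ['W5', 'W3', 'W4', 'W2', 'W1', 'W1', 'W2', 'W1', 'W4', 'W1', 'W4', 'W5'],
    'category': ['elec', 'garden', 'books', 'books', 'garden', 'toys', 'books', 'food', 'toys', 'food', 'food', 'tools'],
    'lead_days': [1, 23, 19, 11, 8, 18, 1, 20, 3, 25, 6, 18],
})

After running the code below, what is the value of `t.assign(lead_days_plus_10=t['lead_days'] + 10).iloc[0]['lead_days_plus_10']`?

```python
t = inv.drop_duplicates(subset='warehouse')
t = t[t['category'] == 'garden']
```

33

drop duplicate warehouse (keep=first):
  warehouse category  lead_days
0        W5     elec          1
1        W3   garden         23
2        W4    books         19
3        W2    books         11
4        W1   garden          8
filter rows where category == 'garden':
  warehouse category  lead_days
1        W3   garden         23
4        W1   garden          8
add column lead_days_plus_10 = t['lead_days'] + 10:
  warehouse category  lead_days  lead_days_plus_10
1        W3   garden         23                 33
4        W1   garden          8                 18
The value at position 0, column 'lead_days_plus_10' is 33.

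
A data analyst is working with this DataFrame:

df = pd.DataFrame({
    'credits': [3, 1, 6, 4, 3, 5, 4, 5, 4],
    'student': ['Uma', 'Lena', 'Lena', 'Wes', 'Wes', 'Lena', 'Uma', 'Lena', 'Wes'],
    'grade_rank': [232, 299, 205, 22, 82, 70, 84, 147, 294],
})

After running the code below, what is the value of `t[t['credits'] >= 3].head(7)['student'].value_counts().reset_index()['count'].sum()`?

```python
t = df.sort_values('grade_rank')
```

sort by grade_rank:
   credits student  grade_rank
3        4     Wes          22
5        5    Lena          70
4        3     Wes          82
6        4     Uma          84
7        5    Lena         147
2        6    Lena         205
0        3     Uma         232
8        4     Wes         294
1        1    Lena         299
filter rows where credits >= 3:
   credits student  grade_rank
3        4     Wes          22
5        5    Lena          70
4        3     Wes          82
6        4     Uma          84
7        5    Lena         147
2        6    Lena         205
0        3     Uma         232
8        4     Wes         294
take first 7 rows:
   credits student  grade_rank
3        4     Wes          22
5        5    Lena          70
4        3     Wes          82
6        4     Uma          84
7        5    Lena         147
2        6    Lena         205
0        3     Uma         232
value_counts of student:
student
Lena    3
Wes     2
Uma     2
Name: count, dtype: int64
reset_index():
  student  count
0    Lena      3
1     Wes      2
2     Uma      2

7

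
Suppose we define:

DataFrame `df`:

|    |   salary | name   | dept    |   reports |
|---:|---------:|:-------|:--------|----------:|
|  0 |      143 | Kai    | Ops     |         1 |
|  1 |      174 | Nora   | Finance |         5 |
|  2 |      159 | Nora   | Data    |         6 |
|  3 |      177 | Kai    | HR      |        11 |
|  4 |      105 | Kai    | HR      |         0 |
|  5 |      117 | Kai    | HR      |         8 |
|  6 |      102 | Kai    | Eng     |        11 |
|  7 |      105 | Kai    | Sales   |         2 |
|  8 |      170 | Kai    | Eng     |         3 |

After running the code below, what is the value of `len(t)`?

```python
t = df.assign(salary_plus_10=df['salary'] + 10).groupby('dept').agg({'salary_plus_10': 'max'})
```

6

add column salary_plus_10 = df['salary'] + 10:
   salary  name     dept  reports  salary_plus_10
0     143   Kai      Ops        1             153
1     174  Nora  Finance        5             184
2     159  Nora     Data        6             169
3     177   Kai       HR       11             187
4     105   Kai       HR        0             115
5     117   Kai       HR        8             127
6     102   Kai      Eng       11             112
7     105   Kai    Sales        2             115
8     170   Kai      Eng        3             180
group by dept, max of salary_plus_10:
         salary_plus_10
dept                   
Data                169
Eng                 180
Finance             184
HR                  187
Ops                 153
Sales               115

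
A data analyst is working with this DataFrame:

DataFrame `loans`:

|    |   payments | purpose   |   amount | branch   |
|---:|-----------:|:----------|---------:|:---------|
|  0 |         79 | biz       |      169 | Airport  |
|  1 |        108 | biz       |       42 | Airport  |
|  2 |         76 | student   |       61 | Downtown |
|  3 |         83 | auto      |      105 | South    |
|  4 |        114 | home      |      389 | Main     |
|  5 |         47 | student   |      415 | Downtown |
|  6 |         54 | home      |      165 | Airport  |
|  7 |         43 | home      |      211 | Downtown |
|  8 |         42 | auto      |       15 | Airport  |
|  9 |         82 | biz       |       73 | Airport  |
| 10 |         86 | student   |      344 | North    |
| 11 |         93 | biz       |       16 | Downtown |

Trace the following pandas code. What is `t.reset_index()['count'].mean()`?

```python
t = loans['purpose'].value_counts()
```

3.0

value_counts of purpose:
purpose
biz        4
student    3
home       3
auto       2
Name: count, dtype: int64
reset_index():
   purpose  count
0      biz      4
1  student      3
2     home      3
3     auto      2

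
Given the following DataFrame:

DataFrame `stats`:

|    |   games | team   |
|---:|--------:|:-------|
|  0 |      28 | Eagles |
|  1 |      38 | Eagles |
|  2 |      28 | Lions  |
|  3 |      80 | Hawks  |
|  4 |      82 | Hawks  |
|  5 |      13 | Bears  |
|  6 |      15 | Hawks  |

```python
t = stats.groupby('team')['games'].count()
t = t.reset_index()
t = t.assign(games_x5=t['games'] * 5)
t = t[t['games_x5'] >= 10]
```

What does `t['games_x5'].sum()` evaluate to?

group by team, count of games:
team
Bears     1
Eagles    2
Hawks     3
Lions     1
Name: games, dtype: int64
reset_index():
     team  games
0   Bears      1
1  Eagles      2
2   Hawks      3
3   Lions      1
add column games_x5 = t['games'] * 5:
     team  games  games_x5
0   Bears      1         5
1  Eagles      2        10
2   Hawks      3        15
3   Lions      1         5
filter rows where games_x5 >= 10:
     team  games  games_x5
1  Eagles      2        10
2   Hawks      3        15

25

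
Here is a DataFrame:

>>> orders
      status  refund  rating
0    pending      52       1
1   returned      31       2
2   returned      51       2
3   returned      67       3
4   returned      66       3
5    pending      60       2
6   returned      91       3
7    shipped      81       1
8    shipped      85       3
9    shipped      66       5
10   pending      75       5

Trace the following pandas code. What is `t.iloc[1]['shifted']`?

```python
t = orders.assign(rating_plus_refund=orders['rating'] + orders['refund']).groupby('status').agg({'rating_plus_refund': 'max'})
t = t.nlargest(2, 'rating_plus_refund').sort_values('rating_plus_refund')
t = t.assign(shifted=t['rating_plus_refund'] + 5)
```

99

add column rating_plus_refund = orders['rating'] + orders['refund']:
      status  refund  rating  rating_plus_refund
0    pending      52       1                  53
1   returned      31       2                  33
2   returned      51       2                  53
3   returned      67       3                  70
4   returned      66       3                  69
5    pending      60       2                  62
6   returned      91       3                  94
7    shipped      81       1                  82
8    shipped      85       3                  88
9    shipped      66       5                  71
10   pending      75       5                  80
group by status, max of rating_plus_refund:
          rating_plus_refund
status                      
pending                   80
returned                  94
shipped                   88
take 2 rows with largest rating_plus_refund:
          rating_plus_refund
status                      
returned                  94
shipped                   88
sort by rating_plus_refund:
          rating_plus_refund
status                      
shipped                   88
returned                  94
add column shifted = t['rating_plus_refund'] + 5:
          rating_plus_refund  shifted
status                               
shipped                   88       93
returned                  94       99
Finally, value at position 1, column 'shifted' = 99.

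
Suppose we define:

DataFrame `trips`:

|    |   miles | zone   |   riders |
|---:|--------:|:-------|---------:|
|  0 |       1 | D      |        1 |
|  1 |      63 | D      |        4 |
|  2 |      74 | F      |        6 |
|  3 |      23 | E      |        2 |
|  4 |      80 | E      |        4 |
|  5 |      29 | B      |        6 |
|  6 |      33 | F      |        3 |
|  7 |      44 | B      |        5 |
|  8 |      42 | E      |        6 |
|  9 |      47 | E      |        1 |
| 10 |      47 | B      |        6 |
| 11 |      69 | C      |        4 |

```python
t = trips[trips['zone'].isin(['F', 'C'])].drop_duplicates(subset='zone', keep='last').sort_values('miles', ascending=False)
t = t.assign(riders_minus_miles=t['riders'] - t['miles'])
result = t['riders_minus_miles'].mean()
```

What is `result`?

filter rows where zone in ['F', 'C']:
    miles zone  riders
2      74    F       6
6      33    F       3
11     69    C       4
drop duplicate zone (keep=last):
    miles zone  riders
6      33    F       3
11     69    C       4
sort by miles descending:
    miles zone  riders
11     69    C       4
6      33    F       3
add column riders_minus_miles = t['riders'] - t['miles']:
    miles zone  riders  riders_minus_miles
11     69    C       4                 -65
6      33    F       3                 -30
Taking the mean of column 'riders_minus_miles' gives -47.5.

-47.5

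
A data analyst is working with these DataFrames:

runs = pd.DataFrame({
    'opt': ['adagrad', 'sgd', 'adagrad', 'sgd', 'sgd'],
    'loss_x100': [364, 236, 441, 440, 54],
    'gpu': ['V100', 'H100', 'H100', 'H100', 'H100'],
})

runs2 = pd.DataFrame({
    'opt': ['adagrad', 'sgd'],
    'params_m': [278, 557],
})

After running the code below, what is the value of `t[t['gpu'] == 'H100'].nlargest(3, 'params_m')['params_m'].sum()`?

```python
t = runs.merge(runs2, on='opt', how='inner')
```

merge on 'opt' (how='inner') → 5 rows:
       opt  loss_x100   gpu  params_m
0  adagrad        364  V100       278
1      sgd        236  H100       557
2  adagrad        441  H100       278
3      sgd        440  H100       557
4      sgd         54  H100       557
filter rows where gpu == 'H100':
       opt  loss_x100   gpu  params_m
1      sgd        236  H100       557
2  adagrad        441  H100       278
3      sgd        440  H100       557
4      sgd         54  H100       557
take 3 rows with largest params_m:
   opt  loss_x100   gpu  params_m
1  sgd        236  H100       557
3  sgd        440  H100       557
4  sgd         54  H100       557
sum of column 'params_m' → 1671

1671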